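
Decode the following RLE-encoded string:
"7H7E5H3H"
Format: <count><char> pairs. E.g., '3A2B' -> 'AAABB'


Expanding each <count><char> pair:
  7H -> 'HHHHHHH'
  7E -> 'EEEEEEE'
  5H -> 'HHHHH'
  3H -> 'HHH'

Decoded = HHHHHHHEEEEEEEHHHHHHHH


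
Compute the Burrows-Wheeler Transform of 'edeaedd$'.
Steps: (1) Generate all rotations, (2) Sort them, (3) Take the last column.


Rotations (sorted):
  0: $edeaedd -> last char: d
  1: aedd$ede -> last char: e
  2: d$edeaed -> last char: d
  3: dd$edeae -> last char: e
  4: deaedd$e -> last char: e
  5: eaedd$ed -> last char: d
  6: edd$edea -> last char: a
  7: edeaedd$ -> last char: $


BWT = dedeeda$


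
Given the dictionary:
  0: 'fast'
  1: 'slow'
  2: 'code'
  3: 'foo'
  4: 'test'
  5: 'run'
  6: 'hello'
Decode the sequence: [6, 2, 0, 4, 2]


Look up each index in the dictionary:
  6 -> 'hello'
  2 -> 'code'
  0 -> 'fast'
  4 -> 'test'
  2 -> 'code'

Decoded: "hello code fast test code"


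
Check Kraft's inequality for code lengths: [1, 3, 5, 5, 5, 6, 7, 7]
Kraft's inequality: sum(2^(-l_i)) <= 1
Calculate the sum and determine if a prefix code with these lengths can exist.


Sum = 2^(-1) + 2^(-3) + 2^(-5) + 2^(-5) + 2^(-5) + 2^(-6) + 2^(-7) + 2^(-7)
    = 0.5 + 0.125 + 0.03125 + 0.03125 + 0.03125 + 0.015625 + 0.0078125 + 0.0078125
    = 96/128 = 0.75
Since 0.75 <= 1, Kraft's inequality IS satisfied.
A prefix code with these lengths CAN exist.

Kraft sum = 0.75. Satisfied.


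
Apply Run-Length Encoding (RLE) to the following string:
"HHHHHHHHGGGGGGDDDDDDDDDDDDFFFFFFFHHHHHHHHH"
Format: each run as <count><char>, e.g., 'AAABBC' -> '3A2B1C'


Scanning runs left to right:
  i=0: run of 'H' x 8 -> '8H'
  i=8: run of 'G' x 6 -> '6G'
  i=14: run of 'D' x 12 -> '12D'
  i=26: run of 'F' x 7 -> '7F'
  i=33: run of 'H' x 9 -> '9H'

RLE = 8H6G12D7F9H


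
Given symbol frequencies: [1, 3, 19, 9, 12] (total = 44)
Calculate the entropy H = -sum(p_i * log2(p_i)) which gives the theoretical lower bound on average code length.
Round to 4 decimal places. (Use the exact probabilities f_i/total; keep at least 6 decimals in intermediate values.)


Per-symbol terms -p_i * log2(p_i) with p_i = f_i/44:
  p = 1/44 = 0.022727: log2(p) = -5.459432, -p*log2(p) = 0.124078
  p = 3/44 = 0.068182: log2(p) = -3.874469, -p*log2(p) = 0.264168
  p = 19/44 = 0.431818: log2(p) = -1.211504, -p*log2(p) = 0.523149
  p = 9/44 = 0.204545: log2(p) = -2.289507, -p*log2(p) = 0.468308
  p = 12/44 = 0.272727: log2(p) = -1.874469, -p*log2(p) = 0.511219
H = 0.124078 + 0.264168 + 0.523149 + 0.468308 + 0.511219 = 1.890922

H = 1.8909 bits/symbol


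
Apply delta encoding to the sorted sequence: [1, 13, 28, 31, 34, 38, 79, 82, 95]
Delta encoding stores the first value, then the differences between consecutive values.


First value: 1
Deltas:
  13 - 1 = 12
  28 - 13 = 15
  31 - 28 = 3
  34 - 31 = 3
  38 - 34 = 4
  79 - 38 = 41
  82 - 79 = 3
  95 - 82 = 13


Delta encoded: [1, 12, 15, 3, 3, 4, 41, 3, 13]


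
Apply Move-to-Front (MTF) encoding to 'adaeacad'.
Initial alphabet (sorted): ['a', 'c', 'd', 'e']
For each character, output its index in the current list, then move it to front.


MTF encoding:
'a': index 0 in ['a', 'c', 'd', 'e'] -> ['a', 'c', 'd', 'e']
'd': index 2 in ['a', 'c', 'd', 'e'] -> ['d', 'a', 'c', 'e']
'a': index 1 in ['d', 'a', 'c', 'e'] -> ['a', 'd', 'c', 'e']
'e': index 3 in ['a', 'd', 'c', 'e'] -> ['e', 'a', 'd', 'c']
'a': index 1 in ['e', 'a', 'd', 'c'] -> ['a', 'e', 'd', 'c']
'c': index 3 in ['a', 'e', 'd', 'c'] -> ['c', 'a', 'e', 'd']
'a': index 1 in ['c', 'a', 'e', 'd'] -> ['a', 'c', 'e', 'd']
'd': index 3 in ['a', 'c', 'e', 'd'] -> ['d', 'a', 'c', 'e']


Output: [0, 2, 1, 3, 1, 3, 1, 3]


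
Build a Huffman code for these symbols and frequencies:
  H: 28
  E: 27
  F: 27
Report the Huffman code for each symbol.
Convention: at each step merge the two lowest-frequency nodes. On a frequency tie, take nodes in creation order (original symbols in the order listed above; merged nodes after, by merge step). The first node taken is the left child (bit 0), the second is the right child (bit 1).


Huffman tree construction:
Step 1: Merge E(27) + F(27) = 54
Step 2: Merge H(28) + (E+F)(54) = 82
Read each symbol's code off the tree from the root (left child = 0, right child = 1).

Codes:
  H: 0 (length 1)
  E: 10 (length 2)
  F: 11 (length 2)
Average code length: 136/82 = 1.6585 bits/symbol


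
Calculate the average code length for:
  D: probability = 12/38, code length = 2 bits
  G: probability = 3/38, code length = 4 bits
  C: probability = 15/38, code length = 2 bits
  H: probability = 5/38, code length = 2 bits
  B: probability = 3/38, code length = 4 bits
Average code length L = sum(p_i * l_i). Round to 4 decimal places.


Weighted contributions p_i * l_i:
  D: (12/38) * 2 = 24/38
  G: (3/38) * 4 = 12/38
  C: (15/38) * 2 = 30/38
  H: (5/38) * 2 = 10/38
  B: (3/38) * 4 = 12/38
Sum = (24 + 12 + 30 + 10 + 12)/38 = 88/38

L = 88/38 = 2.3158 bits/symbol


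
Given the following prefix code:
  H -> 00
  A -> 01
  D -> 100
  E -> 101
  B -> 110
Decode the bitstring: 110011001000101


Decoding step by step:
Bits 110 -> B
Bits 01 -> A
Bits 100 -> D
Bits 100 -> D
Bits 01 -> A
Bits 01 -> A


Decoded message: BADDAA


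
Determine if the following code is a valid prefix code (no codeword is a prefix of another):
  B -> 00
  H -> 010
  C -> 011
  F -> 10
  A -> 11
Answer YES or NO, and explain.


Checking each pair (does one codeword prefix another?):
  B='00' vs H='010': no prefix
  B='00' vs C='011': no prefix
  B='00' vs F='10': no prefix
  B='00' vs A='11': no prefix
  H='010' vs B='00': no prefix
  H='010' vs C='011': no prefix
  H='010' vs F='10': no prefix
  H='010' vs A='11': no prefix
  C='011' vs B='00': no prefix
  C='011' vs H='010': no prefix
  C='011' vs F='10': no prefix
  C='011' vs A='11': no prefix
  F='10' vs B='00': no prefix
  F='10' vs H='010': no prefix
  F='10' vs C='011': no prefix
  F='10' vs A='11': no prefix
  A='11' vs B='00': no prefix
  A='11' vs H='010': no prefix
  A='11' vs C='011': no prefix
  A='11' vs F='10': no prefix
No violation found over all pairs.

YES -- this is a valid prefix code. No codeword is a prefix of any other codeword.


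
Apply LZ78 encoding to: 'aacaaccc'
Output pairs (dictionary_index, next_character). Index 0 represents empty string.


LZ78 encoding steps:
Dictionary: {0: ''}
Step 1: w='' (idx 0), next='a' -> output (0, 'a'), add 'a' as idx 1
Step 2: w='a' (idx 1), next='c' -> output (1, 'c'), add 'ac' as idx 2
Step 3: w='a' (idx 1), next='a' -> output (1, 'a'), add 'aa' as idx 3
Step 4: w='' (idx 0), next='c' -> output (0, 'c'), add 'c' as idx 4
Step 5: w='c' (idx 4), next='c' -> output (4, 'c'), add 'cc' as idx 5


Encoded: [(0, 'a'), (1, 'c'), (1, 'a'), (0, 'c'), (4, 'c')]


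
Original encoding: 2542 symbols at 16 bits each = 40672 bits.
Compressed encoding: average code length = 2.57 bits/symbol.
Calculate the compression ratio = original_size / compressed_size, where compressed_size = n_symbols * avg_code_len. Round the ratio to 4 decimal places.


original_size = n_symbols * orig_bits = 2542 * 16 = 40672 bits
compressed_size = n_symbols * avg_code_len = 2542 * 2.57 = 6532.94 bits
ratio = original_size / compressed_size = 40672 / 6532.94 = 6.2257

Compression ratio = 6.2257


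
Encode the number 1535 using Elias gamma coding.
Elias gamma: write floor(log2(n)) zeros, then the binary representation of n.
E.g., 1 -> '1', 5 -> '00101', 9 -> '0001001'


num_bits = floor(log2(1535)) + 1 = 11
leading_zeros = num_bits - 1 = 10
binary(1535) = 10111111111

Elias gamma(1535) = '0000000000' + '10111111111' = 000000000010111111111 (21 bits)


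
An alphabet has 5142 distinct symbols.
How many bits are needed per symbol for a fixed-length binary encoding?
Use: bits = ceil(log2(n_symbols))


log2(5142) = 12.3281
Bracket: 2^12 = 4096 < 5142 <= 2^13 = 8192
So ceil(log2(5142)) = 13

bits = ceil(log2(5142)) = ceil(12.3281) = 13 bits


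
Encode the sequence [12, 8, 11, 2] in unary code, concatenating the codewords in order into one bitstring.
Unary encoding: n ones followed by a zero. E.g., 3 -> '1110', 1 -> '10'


Encode each number as n ones followed by a terminating 0:
  12 -> 1111111111110 (13 bits)
  8 -> 111111110 (9 bits)
  11 -> 111111111110 (12 bits)
  2 -> 110 (3 bits)
Total length = 13 + 9 + 12 + 3 = 37 bits.

Unary([12, 8, 11, 2]) = 1111111111110111111110111111111110110 (37 bits)


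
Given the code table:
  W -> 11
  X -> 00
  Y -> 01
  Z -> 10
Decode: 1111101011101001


Decoding:
11 -> W
11 -> W
10 -> Z
10 -> Z
11 -> W
10 -> Z
10 -> Z
01 -> Y


Result: WWZZWZZY


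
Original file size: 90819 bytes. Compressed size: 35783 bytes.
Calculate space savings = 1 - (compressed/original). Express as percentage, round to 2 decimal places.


ratio = compressed/original = 35783/90819 = 0.394003
savings = 1 - ratio = 1 - 0.394003 = 0.605997
as a percentage: 0.605997 * 100 = 60.6%

Space savings = 1 - 35783/90819 = 60.6%


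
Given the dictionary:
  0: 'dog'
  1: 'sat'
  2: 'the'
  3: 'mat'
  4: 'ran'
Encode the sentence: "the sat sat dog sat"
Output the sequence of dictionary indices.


Look up each word in the dictionary:
  'the' -> 2
  'sat' -> 1
  'sat' -> 1
  'dog' -> 0
  'sat' -> 1

Encoded: [2, 1, 1, 0, 1]


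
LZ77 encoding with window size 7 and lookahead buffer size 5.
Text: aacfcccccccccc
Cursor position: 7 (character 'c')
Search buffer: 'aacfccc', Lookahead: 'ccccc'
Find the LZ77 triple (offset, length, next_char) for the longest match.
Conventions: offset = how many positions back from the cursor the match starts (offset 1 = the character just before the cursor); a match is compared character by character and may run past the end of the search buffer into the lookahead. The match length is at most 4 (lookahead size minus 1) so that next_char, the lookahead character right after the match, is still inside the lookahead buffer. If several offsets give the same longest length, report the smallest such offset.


Try each offset into the search buffer:
  offset=1 (pos 6, char 'c'): match length 4
  offset=2 (pos 5, char 'c'): match length 4
  offset=3 (pos 4, char 'c'): match length 4
  offset=4 (pos 3, char 'f'): match length 0
  offset=5 (pos 2, char 'c'): match length 1
  offset=6 (pos 1, char 'a'): match length 0
  offset=7 (pos 0, char 'a'): match length 0
Longest match has length 4, found at offsets 1, 2, 3; take the smallest, offset 1.
next_char = character at position 7 + 4 = 11 -> 'c'

Best match: offset=1, length=4 (matching 'cccc' starting at position 6)
LZ77 triple: (1, 4, 'c')


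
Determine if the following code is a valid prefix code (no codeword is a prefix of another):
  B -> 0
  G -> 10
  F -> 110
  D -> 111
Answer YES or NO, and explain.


Checking each pair (does one codeword prefix another?):
  B='0' vs G='10': no prefix
  B='0' vs F='110': no prefix
  B='0' vs D='111': no prefix
  G='10' vs B='0': no prefix
  G='10' vs F='110': no prefix
  G='10' vs D='111': no prefix
  F='110' vs B='0': no prefix
  F='110' vs G='10': no prefix
  F='110' vs D='111': no prefix
  D='111' vs B='0': no prefix
  D='111' vs G='10': no prefix
  D='111' vs F='110': no prefix
No violation found over all pairs.

YES -- this is a valid prefix code. No codeword is a prefix of any other codeword.


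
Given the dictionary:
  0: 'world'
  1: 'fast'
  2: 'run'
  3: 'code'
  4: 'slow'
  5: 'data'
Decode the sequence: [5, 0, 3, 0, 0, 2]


Look up each index in the dictionary:
  5 -> 'data'
  0 -> 'world'
  3 -> 'code'
  0 -> 'world'
  0 -> 'world'
  2 -> 'run'

Decoded: "data world code world world run"


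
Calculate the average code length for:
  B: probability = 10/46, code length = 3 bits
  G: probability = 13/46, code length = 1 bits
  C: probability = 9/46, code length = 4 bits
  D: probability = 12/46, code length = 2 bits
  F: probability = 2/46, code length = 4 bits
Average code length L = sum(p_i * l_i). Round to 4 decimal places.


Weighted contributions p_i * l_i:
  B: (10/46) * 3 = 30/46
  G: (13/46) * 1 = 13/46
  C: (9/46) * 4 = 36/46
  D: (12/46) * 2 = 24/46
  F: (2/46) * 4 = 8/46
Sum = (30 + 13 + 36 + 24 + 8)/46 = 111/46

L = 111/46 = 2.4130 bits/symbol


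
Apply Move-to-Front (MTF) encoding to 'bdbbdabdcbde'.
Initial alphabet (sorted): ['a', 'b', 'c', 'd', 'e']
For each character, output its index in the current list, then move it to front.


MTF encoding:
'b': index 1 in ['a', 'b', 'c', 'd', 'e'] -> ['b', 'a', 'c', 'd', 'e']
'd': index 3 in ['b', 'a', 'c', 'd', 'e'] -> ['d', 'b', 'a', 'c', 'e']
'b': index 1 in ['d', 'b', 'a', 'c', 'e'] -> ['b', 'd', 'a', 'c', 'e']
'b': index 0 in ['b', 'd', 'a', 'c', 'e'] -> ['b', 'd', 'a', 'c', 'e']
'd': index 1 in ['b', 'd', 'a', 'c', 'e'] -> ['d', 'b', 'a', 'c', 'e']
'a': index 2 in ['d', 'b', 'a', 'c', 'e'] -> ['a', 'd', 'b', 'c', 'e']
'b': index 2 in ['a', 'd', 'b', 'c', 'e'] -> ['b', 'a', 'd', 'c', 'e']
'd': index 2 in ['b', 'a', 'd', 'c', 'e'] -> ['d', 'b', 'a', 'c', 'e']
'c': index 3 in ['d', 'b', 'a', 'c', 'e'] -> ['c', 'd', 'b', 'a', 'e']
'b': index 2 in ['c', 'd', 'b', 'a', 'e'] -> ['b', 'c', 'd', 'a', 'e']
'd': index 2 in ['b', 'c', 'd', 'a', 'e'] -> ['d', 'b', 'c', 'a', 'e']
'e': index 4 in ['d', 'b', 'c', 'a', 'e'] -> ['e', 'd', 'b', 'c', 'a']


Output: [1, 3, 1, 0, 1, 2, 2, 2, 3, 2, 2, 4]


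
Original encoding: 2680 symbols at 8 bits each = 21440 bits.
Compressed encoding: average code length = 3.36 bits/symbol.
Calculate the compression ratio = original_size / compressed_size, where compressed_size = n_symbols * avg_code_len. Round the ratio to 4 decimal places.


original_size = n_symbols * orig_bits = 2680 * 8 = 21440 bits
compressed_size = n_symbols * avg_code_len = 2680 * 3.36 = 9004.8 bits
ratio = original_size / compressed_size = 21440 / 9004.8 = 2.381

Compression ratio = 2.381


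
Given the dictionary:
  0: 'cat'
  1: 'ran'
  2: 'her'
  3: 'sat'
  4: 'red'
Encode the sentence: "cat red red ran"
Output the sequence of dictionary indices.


Look up each word in the dictionary:
  'cat' -> 0
  'red' -> 4
  'red' -> 4
  'ran' -> 1

Encoded: [0, 4, 4, 1]


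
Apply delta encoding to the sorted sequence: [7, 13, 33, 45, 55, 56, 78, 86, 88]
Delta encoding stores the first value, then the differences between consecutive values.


First value: 7
Deltas:
  13 - 7 = 6
  33 - 13 = 20
  45 - 33 = 12
  55 - 45 = 10
  56 - 55 = 1
  78 - 56 = 22
  86 - 78 = 8
  88 - 86 = 2


Delta encoded: [7, 6, 20, 12, 10, 1, 22, 8, 2]


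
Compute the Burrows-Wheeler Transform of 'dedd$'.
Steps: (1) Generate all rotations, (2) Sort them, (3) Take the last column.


Rotations (sorted):
  0: $dedd -> last char: d
  1: d$ded -> last char: d
  2: dd$de -> last char: e
  3: dedd$ -> last char: $
  4: edd$d -> last char: d


BWT = dde$d


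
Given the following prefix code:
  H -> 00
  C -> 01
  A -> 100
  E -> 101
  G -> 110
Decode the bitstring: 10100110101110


Decoding step by step:
Bits 101 -> E
Bits 00 -> H
Bits 110 -> G
Bits 101 -> E
Bits 110 -> G


Decoded message: EHGEG


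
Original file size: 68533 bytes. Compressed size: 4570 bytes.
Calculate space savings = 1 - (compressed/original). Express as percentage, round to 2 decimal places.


ratio = compressed/original = 4570/68533 = 0.066683
savings = 1 - ratio = 1 - 0.066683 = 0.933317
as a percentage: 0.933317 * 100 = 93.33%

Space savings = 1 - 4570/68533 = 93.33%


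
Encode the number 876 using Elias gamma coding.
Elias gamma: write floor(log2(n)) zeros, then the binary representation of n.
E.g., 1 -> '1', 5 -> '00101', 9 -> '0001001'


num_bits = floor(log2(876)) + 1 = 10
leading_zeros = num_bits - 1 = 9
binary(876) = 1101101100

Elias gamma(876) = '000000000' + '1101101100' = 0000000001101101100 (19 bits)


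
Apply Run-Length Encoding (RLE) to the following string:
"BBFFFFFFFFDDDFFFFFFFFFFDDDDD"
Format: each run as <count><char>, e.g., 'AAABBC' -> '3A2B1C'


Scanning runs left to right:
  i=0: run of 'B' x 2 -> '2B'
  i=2: run of 'F' x 8 -> '8F'
  i=10: run of 'D' x 3 -> '3D'
  i=13: run of 'F' x 10 -> '10F'
  i=23: run of 'D' x 5 -> '5D'

RLE = 2B8F3D10F5D


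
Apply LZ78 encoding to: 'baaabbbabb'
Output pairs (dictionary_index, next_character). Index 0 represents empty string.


LZ78 encoding steps:
Dictionary: {0: ''}
Step 1: w='' (idx 0), next='b' -> output (0, 'b'), add 'b' as idx 1
Step 2: w='' (idx 0), next='a' -> output (0, 'a'), add 'a' as idx 2
Step 3: w='a' (idx 2), next='a' -> output (2, 'a'), add 'aa' as idx 3
Step 4: w='b' (idx 1), next='b' -> output (1, 'b'), add 'bb' as idx 4
Step 5: w='b' (idx 1), next='a' -> output (1, 'a'), add 'ba' as idx 5
Step 6: w='bb' (idx 4), end of input -> output (4, '')


Encoded: [(0, 'b'), (0, 'a'), (2, 'a'), (1, 'b'), (1, 'a'), (4, '')]


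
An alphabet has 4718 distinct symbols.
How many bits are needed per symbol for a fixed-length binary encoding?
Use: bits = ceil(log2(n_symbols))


log2(4718) = 12.204
Bracket: 2^12 = 4096 < 4718 <= 2^13 = 8192
So ceil(log2(4718)) = 13

bits = ceil(log2(4718)) = ceil(12.204) = 13 bits


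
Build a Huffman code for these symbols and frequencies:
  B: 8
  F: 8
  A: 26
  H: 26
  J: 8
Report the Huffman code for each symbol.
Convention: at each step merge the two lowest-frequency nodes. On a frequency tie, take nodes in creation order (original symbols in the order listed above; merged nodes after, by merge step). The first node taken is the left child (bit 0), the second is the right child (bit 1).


Huffman tree construction:
Step 1: Merge B(8) + F(8) = 16
Step 2: Merge J(8) + (B+F)(16) = 24
Step 3: Merge (J+(B+F))(24) + A(26) = 50
Step 4: Merge H(26) + ((J+(B+F))+A)(50) = 76
Read each symbol's code off the tree from the root (left child = 0, right child = 1).

Codes:
  B: 1010 (length 4)
  F: 1011 (length 4)
  A: 11 (length 2)
  H: 0 (length 1)
  J: 100 (length 3)
Average code length: 166/76 = 2.1842 bits/symbol


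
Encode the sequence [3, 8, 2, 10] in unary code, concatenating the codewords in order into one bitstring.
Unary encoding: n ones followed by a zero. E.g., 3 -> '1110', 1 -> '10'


Encode each number as n ones followed by a terminating 0:
  3 -> 1110 (4 bits)
  8 -> 111111110 (9 bits)
  2 -> 110 (3 bits)
  10 -> 11111111110 (11 bits)
Total length = 4 + 9 + 3 + 11 = 27 bits.

Unary([3, 8, 2, 10]) = 111011111111011011111111110 (27 bits)


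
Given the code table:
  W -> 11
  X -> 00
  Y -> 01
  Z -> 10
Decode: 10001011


Decoding:
10 -> Z
00 -> X
10 -> Z
11 -> W


Result: ZXZW


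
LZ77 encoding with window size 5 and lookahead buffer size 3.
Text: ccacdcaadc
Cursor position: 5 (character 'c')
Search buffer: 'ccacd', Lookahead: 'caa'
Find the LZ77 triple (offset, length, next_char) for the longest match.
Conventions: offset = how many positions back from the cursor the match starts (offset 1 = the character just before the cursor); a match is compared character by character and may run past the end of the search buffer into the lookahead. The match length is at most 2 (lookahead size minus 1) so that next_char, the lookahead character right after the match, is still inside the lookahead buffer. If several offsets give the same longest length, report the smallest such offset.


Try each offset into the search buffer:
  offset=1 (pos 4, char 'd'): match length 0
  offset=2 (pos 3, char 'c'): match length 1
  offset=3 (pos 2, char 'a'): match length 0
  offset=4 (pos 1, char 'c'): match length 2
  offset=5 (pos 0, char 'c'): match length 1
Longest match has length 2 at offset 4.
next_char = character at position 5 + 2 = 7 -> 'a'

Best match: offset=4, length=2 (matching 'ca' starting at position 1)
LZ77 triple: (4, 2, 'a')


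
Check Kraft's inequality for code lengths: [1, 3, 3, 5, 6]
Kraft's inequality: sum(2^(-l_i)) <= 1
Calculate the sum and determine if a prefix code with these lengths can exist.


Sum = 2^(-1) + 2^(-3) + 2^(-3) + 2^(-5) + 2^(-6)
    = 0.5 + 0.125 + 0.125 + 0.03125 + 0.015625
    = 51/64 = 0.796875
Since 0.796875 <= 1, Kraft's inequality IS satisfied.
A prefix code with these lengths CAN exist.

Kraft sum = 0.796875. Satisfied.


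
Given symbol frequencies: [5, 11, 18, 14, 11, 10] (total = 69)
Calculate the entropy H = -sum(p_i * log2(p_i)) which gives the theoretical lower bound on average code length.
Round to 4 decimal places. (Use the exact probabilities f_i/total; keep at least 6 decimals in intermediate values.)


Per-symbol terms -p_i * log2(p_i) with p_i = f_i/69:
  p = 5/69 = 0.072464: log2(p) = -3.786596, -p*log2(p) = 0.274391
  p = 11/69 = 0.159420: log2(p) = -2.649093, -p*log2(p) = 0.422319
  p = 18/69 = 0.260870: log2(p) = -1.938599, -p*log2(p) = 0.505722
  p = 14/69 = 0.202899: log2(p) = -2.301170, -p*log2(p) = 0.466904
  p = 11/69 = 0.159420: log2(p) = -2.649093, -p*log2(p) = 0.422319
  p = 10/69 = 0.144928: log2(p) = -2.786596, -p*log2(p) = 0.403855
H = 0.274391 + 0.422319 + 0.505722 + 0.466904 + 0.422319 + 0.403855 = 2.495510

H = 2.4955 bits/symbol


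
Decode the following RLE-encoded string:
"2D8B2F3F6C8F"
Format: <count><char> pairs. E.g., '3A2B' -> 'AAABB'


Expanding each <count><char> pair:
  2D -> 'DD'
  8B -> 'BBBBBBBB'
  2F -> 'FF'
  3F -> 'FFF'
  6C -> 'CCCCCC'
  8F -> 'FFFFFFFF'

Decoded = DDBBBBBBBBFFFFFCCCCCCFFFFFFFF


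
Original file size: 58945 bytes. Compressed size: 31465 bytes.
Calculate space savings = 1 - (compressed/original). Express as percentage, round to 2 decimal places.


ratio = compressed/original = 31465/58945 = 0.533803
savings = 1 - ratio = 1 - 0.533803 = 0.466197
as a percentage: 0.466197 * 100 = 46.62%

Space savings = 1 - 31465/58945 = 46.62%


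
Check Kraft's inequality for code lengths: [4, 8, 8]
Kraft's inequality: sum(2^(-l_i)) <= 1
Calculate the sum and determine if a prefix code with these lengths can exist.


Sum = 2^(-4) + 2^(-8) + 2^(-8)
    = 0.0625 + 0.00390625 + 0.00390625
    = 18/256 = 0.0703125
Since 0.0703125 <= 1, Kraft's inequality IS satisfied.
A prefix code with these lengths CAN exist.

Kraft sum = 0.0703125. Satisfied.


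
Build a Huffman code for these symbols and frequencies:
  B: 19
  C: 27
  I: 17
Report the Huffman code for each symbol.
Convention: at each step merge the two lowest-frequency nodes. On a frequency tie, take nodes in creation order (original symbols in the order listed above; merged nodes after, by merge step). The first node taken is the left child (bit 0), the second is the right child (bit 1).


Huffman tree construction:
Step 1: Merge I(17) + B(19) = 36
Step 2: Merge C(27) + (I+B)(36) = 63
Read each symbol's code off the tree from the root (left child = 0, right child = 1).

Codes:
  B: 11 (length 2)
  C: 0 (length 1)
  I: 10 (length 2)
Average code length: 99/63 = 1.5714 bits/symbol


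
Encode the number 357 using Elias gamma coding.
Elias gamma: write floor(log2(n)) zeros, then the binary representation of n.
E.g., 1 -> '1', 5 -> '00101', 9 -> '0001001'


num_bits = floor(log2(357)) + 1 = 9
leading_zeros = num_bits - 1 = 8
binary(357) = 101100101

Elias gamma(357) = '00000000' + '101100101' = 00000000101100101 (17 bits)


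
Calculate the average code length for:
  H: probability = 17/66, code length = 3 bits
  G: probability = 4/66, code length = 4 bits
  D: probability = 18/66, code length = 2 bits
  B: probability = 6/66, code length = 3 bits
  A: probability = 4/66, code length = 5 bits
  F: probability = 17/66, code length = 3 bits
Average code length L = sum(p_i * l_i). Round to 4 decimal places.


Weighted contributions p_i * l_i:
  H: (17/66) * 3 = 51/66
  G: (4/66) * 4 = 16/66
  D: (18/66) * 2 = 36/66
  B: (6/66) * 3 = 18/66
  A: (4/66) * 5 = 20/66
  F: (17/66) * 3 = 51/66
Sum = (51 + 16 + 36 + 18 + 20 + 51)/66 = 192/66

L = 192/66 = 2.9091 bits/symbol


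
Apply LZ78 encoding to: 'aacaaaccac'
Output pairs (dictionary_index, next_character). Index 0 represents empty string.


LZ78 encoding steps:
Dictionary: {0: ''}
Step 1: w='' (idx 0), next='a' -> output (0, 'a'), add 'a' as idx 1
Step 2: w='a' (idx 1), next='c' -> output (1, 'c'), add 'ac' as idx 2
Step 3: w='a' (idx 1), next='a' -> output (1, 'a'), add 'aa' as idx 3
Step 4: w='ac' (idx 2), next='c' -> output (2, 'c'), add 'acc' as idx 4
Step 5: w='ac' (idx 2), end of input -> output (2, '')


Encoded: [(0, 'a'), (1, 'c'), (1, 'a'), (2, 'c'), (2, '')]


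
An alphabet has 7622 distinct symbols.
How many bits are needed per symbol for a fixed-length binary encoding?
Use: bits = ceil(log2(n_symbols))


log2(7622) = 12.896
Bracket: 2^12 = 4096 < 7622 <= 2^13 = 8192
So ceil(log2(7622)) = 13

bits = ceil(log2(7622)) = ceil(12.896) = 13 bits


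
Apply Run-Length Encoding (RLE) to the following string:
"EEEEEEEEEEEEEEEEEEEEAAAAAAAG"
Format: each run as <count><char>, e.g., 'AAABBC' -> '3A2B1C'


Scanning runs left to right:
  i=0: run of 'E' x 20 -> '20E'
  i=20: run of 'A' x 7 -> '7A'
  i=27: run of 'G' x 1 -> '1G'

RLE = 20E7A1G


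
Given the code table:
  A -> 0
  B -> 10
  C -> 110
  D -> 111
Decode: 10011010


Decoding:
10 -> B
0 -> A
110 -> C
10 -> B


Result: BACB


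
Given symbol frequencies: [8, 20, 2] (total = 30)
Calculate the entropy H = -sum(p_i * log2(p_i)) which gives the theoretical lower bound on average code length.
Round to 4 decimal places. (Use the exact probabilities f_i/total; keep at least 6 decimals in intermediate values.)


Per-symbol terms -p_i * log2(p_i) with p_i = f_i/30:
  p = 8/30 = 0.266667: log2(p) = -1.906891, -p*log2(p) = 0.508504
  p = 20/30 = 0.666667: log2(p) = -0.584963, -p*log2(p) = 0.389975
  p = 2/30 = 0.066667: log2(p) = -3.906891, -p*log2(p) = 0.260459
H = 0.508504 + 0.389975 + 0.260459 = 1.158938

H = 1.1589 bits/symbol


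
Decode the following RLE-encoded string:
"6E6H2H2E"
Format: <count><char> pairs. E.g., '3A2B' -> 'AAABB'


Expanding each <count><char> pair:
  6E -> 'EEEEEE'
  6H -> 'HHHHHH'
  2H -> 'HH'
  2E -> 'EE'

Decoded = EEEEEEHHHHHHHHEE


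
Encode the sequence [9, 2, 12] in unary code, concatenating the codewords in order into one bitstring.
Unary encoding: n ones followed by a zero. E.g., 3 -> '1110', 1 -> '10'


Encode each number as n ones followed by a terminating 0:
  9 -> 1111111110 (10 bits)
  2 -> 110 (3 bits)
  12 -> 1111111111110 (13 bits)
Total length = 10 + 3 + 13 = 26 bits.

Unary([9, 2, 12]) = 11111111101101111111111110 (26 bits)


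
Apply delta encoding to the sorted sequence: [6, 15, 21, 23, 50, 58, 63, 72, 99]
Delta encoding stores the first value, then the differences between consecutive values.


First value: 6
Deltas:
  15 - 6 = 9
  21 - 15 = 6
  23 - 21 = 2
  50 - 23 = 27
  58 - 50 = 8
  63 - 58 = 5
  72 - 63 = 9
  99 - 72 = 27


Delta encoded: [6, 9, 6, 2, 27, 8, 5, 9, 27]


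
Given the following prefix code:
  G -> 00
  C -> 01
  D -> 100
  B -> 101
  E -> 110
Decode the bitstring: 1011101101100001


Decoding step by step:
Bits 101 -> B
Bits 110 -> E
Bits 110 -> E
Bits 110 -> E
Bits 00 -> G
Bits 01 -> C


Decoded message: BEEEGC


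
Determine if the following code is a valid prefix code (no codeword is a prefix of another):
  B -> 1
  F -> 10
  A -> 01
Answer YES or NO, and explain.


Checking each pair (does one codeword prefix another?):
  B='1' vs F='10': prefix -- VIOLATION

NO -- this is NOT a valid prefix code. B (1) is a prefix of F (10).


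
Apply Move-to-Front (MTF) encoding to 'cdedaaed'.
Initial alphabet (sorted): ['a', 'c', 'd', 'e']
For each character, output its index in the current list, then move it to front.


MTF encoding:
'c': index 1 in ['a', 'c', 'd', 'e'] -> ['c', 'a', 'd', 'e']
'd': index 2 in ['c', 'a', 'd', 'e'] -> ['d', 'c', 'a', 'e']
'e': index 3 in ['d', 'c', 'a', 'e'] -> ['e', 'd', 'c', 'a']
'd': index 1 in ['e', 'd', 'c', 'a'] -> ['d', 'e', 'c', 'a']
'a': index 3 in ['d', 'e', 'c', 'a'] -> ['a', 'd', 'e', 'c']
'a': index 0 in ['a', 'd', 'e', 'c'] -> ['a', 'd', 'e', 'c']
'e': index 2 in ['a', 'd', 'e', 'c'] -> ['e', 'a', 'd', 'c']
'd': index 2 in ['e', 'a', 'd', 'c'] -> ['d', 'e', 'a', 'c']


Output: [1, 2, 3, 1, 3, 0, 2, 2]


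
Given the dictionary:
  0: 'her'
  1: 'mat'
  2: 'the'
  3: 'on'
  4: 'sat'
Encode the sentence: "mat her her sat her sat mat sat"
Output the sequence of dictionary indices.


Look up each word in the dictionary:
  'mat' -> 1
  'her' -> 0
  'her' -> 0
  'sat' -> 4
  'her' -> 0
  'sat' -> 4
  'mat' -> 1
  'sat' -> 4

Encoded: [1, 0, 0, 4, 0, 4, 1, 4]


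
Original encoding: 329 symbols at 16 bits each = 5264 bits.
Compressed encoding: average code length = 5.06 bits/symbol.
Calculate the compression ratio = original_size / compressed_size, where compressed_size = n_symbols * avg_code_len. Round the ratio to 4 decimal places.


original_size = n_symbols * orig_bits = 329 * 16 = 5264 bits
compressed_size = n_symbols * avg_code_len = 329 * 5.06 = 1664.74 bits
ratio = original_size / compressed_size = 5264 / 1664.74 = 3.1621

Compression ratio = 3.1621


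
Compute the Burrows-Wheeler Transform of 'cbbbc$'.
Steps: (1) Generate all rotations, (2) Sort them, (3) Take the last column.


Rotations (sorted):
  0: $cbbbc -> last char: c
  1: bbbc$c -> last char: c
  2: bbc$cb -> last char: b
  3: bc$cbb -> last char: b
  4: c$cbbb -> last char: b
  5: cbbbc$ -> last char: $


BWT = ccbbb$


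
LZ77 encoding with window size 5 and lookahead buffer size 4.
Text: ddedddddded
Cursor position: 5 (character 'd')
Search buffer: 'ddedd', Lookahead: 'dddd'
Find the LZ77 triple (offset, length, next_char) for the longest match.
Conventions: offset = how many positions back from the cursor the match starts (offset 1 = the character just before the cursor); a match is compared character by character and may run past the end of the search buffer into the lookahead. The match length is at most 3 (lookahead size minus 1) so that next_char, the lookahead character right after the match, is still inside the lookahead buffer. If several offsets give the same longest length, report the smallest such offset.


Try each offset into the search buffer:
  offset=1 (pos 4, char 'd'): match length 3
  offset=2 (pos 3, char 'd'): match length 3
  offset=3 (pos 2, char 'e'): match length 0
  offset=4 (pos 1, char 'd'): match length 1
  offset=5 (pos 0, char 'd'): match length 2
Longest match has length 3, found at offsets 1, 2; take the smallest, offset 1.
next_char = character at position 5 + 3 = 8 -> 'd'

Best match: offset=1, length=3 (matching 'ddd' starting at position 4)
LZ77 triple: (1, 3, 'd')


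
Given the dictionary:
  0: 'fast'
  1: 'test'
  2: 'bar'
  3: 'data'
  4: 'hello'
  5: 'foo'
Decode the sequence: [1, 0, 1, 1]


Look up each index in the dictionary:
  1 -> 'test'
  0 -> 'fast'
  1 -> 'test'
  1 -> 'test'

Decoded: "test fast test test"


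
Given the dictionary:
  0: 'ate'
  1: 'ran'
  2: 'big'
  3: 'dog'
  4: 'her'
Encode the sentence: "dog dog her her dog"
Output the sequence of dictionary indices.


Look up each word in the dictionary:
  'dog' -> 3
  'dog' -> 3
  'her' -> 4
  'her' -> 4
  'dog' -> 3

Encoded: [3, 3, 4, 4, 3]


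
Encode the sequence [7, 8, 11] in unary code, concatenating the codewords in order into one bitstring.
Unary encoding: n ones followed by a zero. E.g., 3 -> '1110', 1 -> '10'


Encode each number as n ones followed by a terminating 0:
  7 -> 11111110 (8 bits)
  8 -> 111111110 (9 bits)
  11 -> 111111111110 (12 bits)
Total length = 8 + 9 + 12 = 29 bits.

Unary([7, 8, 11]) = 11111110111111110111111111110 (29 bits)


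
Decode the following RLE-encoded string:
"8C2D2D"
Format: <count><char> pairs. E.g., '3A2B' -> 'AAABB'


Expanding each <count><char> pair:
  8C -> 'CCCCCCCC'
  2D -> 'DD'
  2D -> 'DD'

Decoded = CCCCCCCCDDDD


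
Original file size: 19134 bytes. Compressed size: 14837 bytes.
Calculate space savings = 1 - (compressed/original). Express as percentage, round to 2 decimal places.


ratio = compressed/original = 14837/19134 = 0.775426
savings = 1 - ratio = 1 - 0.775426 = 0.224574
as a percentage: 0.224574 * 100 = 22.46%

Space savings = 1 - 14837/19134 = 22.46%


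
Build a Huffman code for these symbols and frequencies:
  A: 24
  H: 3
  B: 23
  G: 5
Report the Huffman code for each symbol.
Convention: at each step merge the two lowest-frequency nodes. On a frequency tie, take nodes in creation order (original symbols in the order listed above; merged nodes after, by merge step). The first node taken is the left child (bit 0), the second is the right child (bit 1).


Huffman tree construction:
Step 1: Merge H(3) + G(5) = 8
Step 2: Merge (H+G)(8) + B(23) = 31
Step 3: Merge A(24) + ((H+G)+B)(31) = 55
Read each symbol's code off the tree from the root (left child = 0, right child = 1).

Codes:
  A: 0 (length 1)
  H: 100 (length 3)
  B: 11 (length 2)
  G: 101 (length 3)
Average code length: 94/55 = 1.7091 bits/symbol


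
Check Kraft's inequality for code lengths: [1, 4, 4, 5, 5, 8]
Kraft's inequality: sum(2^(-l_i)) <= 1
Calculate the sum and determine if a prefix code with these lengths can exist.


Sum = 2^(-1) + 2^(-4) + 2^(-4) + 2^(-5) + 2^(-5) + 2^(-8)
    = 0.5 + 0.0625 + 0.0625 + 0.03125 + 0.03125 + 0.00390625
    = 177/256 = 0.69140625
Since 0.69140625 <= 1, Kraft's inequality IS satisfied.
A prefix code with these lengths CAN exist.

Kraft sum = 0.69140625. Satisfied.


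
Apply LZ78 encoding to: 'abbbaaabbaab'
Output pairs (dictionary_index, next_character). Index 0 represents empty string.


LZ78 encoding steps:
Dictionary: {0: ''}
Step 1: w='' (idx 0), next='a' -> output (0, 'a'), add 'a' as idx 1
Step 2: w='' (idx 0), next='b' -> output (0, 'b'), add 'b' as idx 2
Step 3: w='b' (idx 2), next='b' -> output (2, 'b'), add 'bb' as idx 3
Step 4: w='a' (idx 1), next='a' -> output (1, 'a'), add 'aa' as idx 4
Step 5: w='a' (idx 1), next='b' -> output (1, 'b'), add 'ab' as idx 5
Step 6: w='b' (idx 2), next='a' -> output (2, 'a'), add 'ba' as idx 6
Step 7: w='ab' (idx 5), end of input -> output (5, '')


Encoded: [(0, 'a'), (0, 'b'), (2, 'b'), (1, 'a'), (1, 'b'), (2, 'a'), (5, '')]


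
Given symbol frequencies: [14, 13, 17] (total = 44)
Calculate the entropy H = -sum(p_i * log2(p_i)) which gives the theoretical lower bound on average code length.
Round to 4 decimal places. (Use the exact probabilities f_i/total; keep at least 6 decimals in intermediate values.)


Per-symbol terms -p_i * log2(p_i) with p_i = f_i/44:
  p = 14/44 = 0.318182: log2(p) = -1.652077, -p*log2(p) = 0.525661
  p = 13/44 = 0.295455: log2(p) = -1.758992, -p*log2(p) = 0.519702
  p = 17/44 = 0.386364: log2(p) = -1.371969, -p*log2(p) = 0.530079
H = 0.525661 + 0.519702 + 0.530079 = 1.575442

H = 1.5754 bits/symbol


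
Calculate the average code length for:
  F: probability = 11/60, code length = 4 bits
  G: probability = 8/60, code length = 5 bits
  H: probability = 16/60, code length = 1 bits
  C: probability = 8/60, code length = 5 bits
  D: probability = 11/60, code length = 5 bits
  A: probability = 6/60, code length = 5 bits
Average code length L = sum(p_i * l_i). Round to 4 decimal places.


Weighted contributions p_i * l_i:
  F: (11/60) * 4 = 44/60
  G: (8/60) * 5 = 40/60
  H: (16/60) * 1 = 16/60
  C: (8/60) * 5 = 40/60
  D: (11/60) * 5 = 55/60
  A: (6/60) * 5 = 30/60
Sum = (44 + 40 + 16 + 40 + 55 + 30)/60 = 225/60

L = 225/60 = 3.7500 bits/symbol


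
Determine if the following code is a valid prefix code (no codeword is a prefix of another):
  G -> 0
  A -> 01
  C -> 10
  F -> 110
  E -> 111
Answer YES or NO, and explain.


Checking each pair (does one codeword prefix another?):
  G='0' vs A='01': prefix -- VIOLATION

NO -- this is NOT a valid prefix code. G (0) is a prefix of A (01).


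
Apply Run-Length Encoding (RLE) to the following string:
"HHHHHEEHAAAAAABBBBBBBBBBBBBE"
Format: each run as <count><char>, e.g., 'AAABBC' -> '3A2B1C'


Scanning runs left to right:
  i=0: run of 'H' x 5 -> '5H'
  i=5: run of 'E' x 2 -> '2E'
  i=7: run of 'H' x 1 -> '1H'
  i=8: run of 'A' x 6 -> '6A'
  i=14: run of 'B' x 13 -> '13B'
  i=27: run of 'E' x 1 -> '1E'

RLE = 5H2E1H6A13B1E


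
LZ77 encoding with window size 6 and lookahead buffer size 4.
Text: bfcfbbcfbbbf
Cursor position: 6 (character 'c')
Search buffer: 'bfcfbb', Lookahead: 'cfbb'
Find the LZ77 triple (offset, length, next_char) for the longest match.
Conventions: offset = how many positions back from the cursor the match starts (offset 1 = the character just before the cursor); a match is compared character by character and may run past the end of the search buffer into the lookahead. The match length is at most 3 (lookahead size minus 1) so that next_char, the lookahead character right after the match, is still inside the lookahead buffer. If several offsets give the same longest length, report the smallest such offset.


Try each offset into the search buffer:
  offset=1 (pos 5, char 'b'): match length 0
  offset=2 (pos 4, char 'b'): match length 0
  offset=3 (pos 3, char 'f'): match length 0
  offset=4 (pos 2, char 'c'): match length 3
  offset=5 (pos 1, char 'f'): match length 0
  offset=6 (pos 0, char 'b'): match length 0
Longest match has length 3 at offset 4.
next_char = character at position 6 + 3 = 9 -> 'b'

Best match: offset=4, length=3 (matching 'cfb' starting at position 2)
LZ77 triple: (4, 3, 'b')


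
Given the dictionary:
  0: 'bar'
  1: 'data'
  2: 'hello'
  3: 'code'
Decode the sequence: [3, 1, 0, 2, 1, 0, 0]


Look up each index in the dictionary:
  3 -> 'code'
  1 -> 'data'
  0 -> 'bar'
  2 -> 'hello'
  1 -> 'data'
  0 -> 'bar'
  0 -> 'bar'

Decoded: "code data bar hello data bar bar"


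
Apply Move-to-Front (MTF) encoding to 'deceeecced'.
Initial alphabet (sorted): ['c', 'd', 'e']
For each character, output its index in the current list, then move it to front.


MTF encoding:
'd': index 1 in ['c', 'd', 'e'] -> ['d', 'c', 'e']
'e': index 2 in ['d', 'c', 'e'] -> ['e', 'd', 'c']
'c': index 2 in ['e', 'd', 'c'] -> ['c', 'e', 'd']
'e': index 1 in ['c', 'e', 'd'] -> ['e', 'c', 'd']
'e': index 0 in ['e', 'c', 'd'] -> ['e', 'c', 'd']
'e': index 0 in ['e', 'c', 'd'] -> ['e', 'c', 'd']
'c': index 1 in ['e', 'c', 'd'] -> ['c', 'e', 'd']
'c': index 0 in ['c', 'e', 'd'] -> ['c', 'e', 'd']
'e': index 1 in ['c', 'e', 'd'] -> ['e', 'c', 'd']
'd': index 2 in ['e', 'c', 'd'] -> ['d', 'e', 'c']


Output: [1, 2, 2, 1, 0, 0, 1, 0, 1, 2]


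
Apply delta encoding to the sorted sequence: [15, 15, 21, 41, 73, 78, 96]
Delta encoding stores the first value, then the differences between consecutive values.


First value: 15
Deltas:
  15 - 15 = 0
  21 - 15 = 6
  41 - 21 = 20
  73 - 41 = 32
  78 - 73 = 5
  96 - 78 = 18


Delta encoded: [15, 0, 6, 20, 32, 5, 18]


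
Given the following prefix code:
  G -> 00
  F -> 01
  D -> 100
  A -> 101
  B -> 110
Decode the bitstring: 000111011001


Decoding step by step:
Bits 00 -> G
Bits 01 -> F
Bits 110 -> B
Bits 110 -> B
Bits 01 -> F


Decoded message: GFBBF


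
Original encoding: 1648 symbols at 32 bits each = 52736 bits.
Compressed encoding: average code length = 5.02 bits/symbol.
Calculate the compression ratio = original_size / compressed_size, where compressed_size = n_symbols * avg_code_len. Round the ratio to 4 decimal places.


original_size = n_symbols * orig_bits = 1648 * 32 = 52736 bits
compressed_size = n_symbols * avg_code_len = 1648 * 5.02 = 8272.96 bits
ratio = original_size / compressed_size = 52736 / 8272.96 = 6.3745

Compression ratio = 6.3745


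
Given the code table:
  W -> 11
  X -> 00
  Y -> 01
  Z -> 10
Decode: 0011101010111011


Decoding:
00 -> X
11 -> W
10 -> Z
10 -> Z
10 -> Z
11 -> W
10 -> Z
11 -> W


Result: XWZZZWZW


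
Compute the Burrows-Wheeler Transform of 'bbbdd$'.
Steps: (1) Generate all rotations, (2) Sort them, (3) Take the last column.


Rotations (sorted):
  0: $bbbdd -> last char: d
  1: bbbdd$ -> last char: $
  2: bbdd$b -> last char: b
  3: bdd$bb -> last char: b
  4: d$bbbd -> last char: d
  5: dd$bbb -> last char: b


BWT = d$bbdb


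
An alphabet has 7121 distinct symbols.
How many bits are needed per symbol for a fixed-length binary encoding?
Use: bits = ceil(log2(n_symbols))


log2(7121) = 12.7979
Bracket: 2^12 = 4096 < 7121 <= 2^13 = 8192
So ceil(log2(7121)) = 13

bits = ceil(log2(7121)) = ceil(12.7979) = 13 bits
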